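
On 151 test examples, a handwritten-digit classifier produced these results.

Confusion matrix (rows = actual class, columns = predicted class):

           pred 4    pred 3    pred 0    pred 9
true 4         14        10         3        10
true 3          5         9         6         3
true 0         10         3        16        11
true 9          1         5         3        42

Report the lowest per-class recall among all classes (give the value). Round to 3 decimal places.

0.378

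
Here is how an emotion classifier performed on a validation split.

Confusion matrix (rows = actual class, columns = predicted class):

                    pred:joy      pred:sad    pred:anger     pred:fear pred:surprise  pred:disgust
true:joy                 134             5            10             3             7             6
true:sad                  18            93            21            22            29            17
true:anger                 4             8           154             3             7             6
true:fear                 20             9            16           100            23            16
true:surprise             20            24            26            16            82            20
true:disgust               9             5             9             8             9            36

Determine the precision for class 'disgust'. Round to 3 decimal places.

Treat 'disgust' as positive and all other classes as negative.
precision = TP/(TP+FP).
disgust: TP=36, FP=6+17+6+16+20=65 → 36/101 = 0.3564

0.356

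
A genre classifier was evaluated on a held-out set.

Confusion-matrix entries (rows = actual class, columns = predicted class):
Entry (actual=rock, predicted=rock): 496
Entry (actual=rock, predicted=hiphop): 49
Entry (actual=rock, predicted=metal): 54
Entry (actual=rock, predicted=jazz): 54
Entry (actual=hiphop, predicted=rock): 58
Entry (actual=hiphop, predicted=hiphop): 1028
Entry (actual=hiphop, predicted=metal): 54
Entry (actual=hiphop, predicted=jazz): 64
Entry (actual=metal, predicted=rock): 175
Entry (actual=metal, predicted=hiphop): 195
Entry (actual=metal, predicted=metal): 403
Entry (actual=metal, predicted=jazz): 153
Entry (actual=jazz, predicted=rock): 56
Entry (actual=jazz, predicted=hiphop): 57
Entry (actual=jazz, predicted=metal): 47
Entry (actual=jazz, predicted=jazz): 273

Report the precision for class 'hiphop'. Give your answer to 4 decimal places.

0.7735

One-vs-rest for 'hiphop': TP = diagonal; FP = other classes predicted 'hiphop'; FN = 'hiphop' predicted as other.
precision = TP/(TP+FP).
hiphop: TP=1028, FP=49+195+57=301 → 1028/1329 = 0.77351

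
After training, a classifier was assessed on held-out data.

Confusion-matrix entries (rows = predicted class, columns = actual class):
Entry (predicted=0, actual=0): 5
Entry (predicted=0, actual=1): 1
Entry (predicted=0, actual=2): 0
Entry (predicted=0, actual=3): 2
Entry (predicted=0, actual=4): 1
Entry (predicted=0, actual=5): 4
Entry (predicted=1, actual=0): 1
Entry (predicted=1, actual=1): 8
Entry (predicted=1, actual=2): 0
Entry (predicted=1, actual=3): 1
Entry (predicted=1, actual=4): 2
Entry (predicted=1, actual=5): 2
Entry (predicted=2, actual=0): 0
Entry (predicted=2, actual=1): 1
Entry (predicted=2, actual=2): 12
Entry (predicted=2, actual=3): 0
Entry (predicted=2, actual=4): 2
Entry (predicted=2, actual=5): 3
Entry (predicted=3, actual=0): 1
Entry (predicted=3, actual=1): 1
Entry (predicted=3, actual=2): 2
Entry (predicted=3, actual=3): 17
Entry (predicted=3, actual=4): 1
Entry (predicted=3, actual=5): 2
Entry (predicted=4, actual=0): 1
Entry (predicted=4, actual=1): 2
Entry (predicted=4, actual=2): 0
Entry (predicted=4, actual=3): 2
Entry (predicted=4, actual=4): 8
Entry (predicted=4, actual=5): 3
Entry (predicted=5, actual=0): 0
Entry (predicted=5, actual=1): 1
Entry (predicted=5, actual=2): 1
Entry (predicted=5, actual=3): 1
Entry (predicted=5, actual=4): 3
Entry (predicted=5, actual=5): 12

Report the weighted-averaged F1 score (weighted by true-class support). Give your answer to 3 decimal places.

Per-class F1 score (2·TP/(2·TP+FP+FN)):
  0: TP=5, FP=1+0+2+1+4=8, FN=1+0+1+1+0=3 → 10/21 = 0.4762
  1: TP=8, FP=1+0+1+2+2=6, FN=1+1+1+2+1=6 → 16/28 = 0.5714
  2: TP=12, FP=0+1+0+2+3=6, FN=0+0+2+0+1=3 → 24/33 = 0.7273
  3: TP=17, FP=1+1+2+1+2=7, FN=2+1+0+2+1=6 → 34/47 = 0.7234
  4: TP=8, FP=1+2+0+2+3=8, FN=1+2+2+1+3=9 → 16/33 = 0.4848
  5: TP=12, FP=0+1+1+1+3=6, FN=4+2+3+2+3=14 → 24/44 = 0.5455
Weighted-F1 score = Σ (supportᵢ/N)·F1 scoreᵢ with N=103: (8/103)·0.4762 + (14/103)·0.5714 + (15/103)·0.7273 + (23/103)·0.7234 + (17/103)·0.4848 + (26/103)·0.5455 = 0.600

0.600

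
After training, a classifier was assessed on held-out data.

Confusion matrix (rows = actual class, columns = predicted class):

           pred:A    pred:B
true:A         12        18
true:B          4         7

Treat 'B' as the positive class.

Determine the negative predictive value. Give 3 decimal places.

0.750

NPV = TN/(TN+FN) = 12/(12+4) = 0.750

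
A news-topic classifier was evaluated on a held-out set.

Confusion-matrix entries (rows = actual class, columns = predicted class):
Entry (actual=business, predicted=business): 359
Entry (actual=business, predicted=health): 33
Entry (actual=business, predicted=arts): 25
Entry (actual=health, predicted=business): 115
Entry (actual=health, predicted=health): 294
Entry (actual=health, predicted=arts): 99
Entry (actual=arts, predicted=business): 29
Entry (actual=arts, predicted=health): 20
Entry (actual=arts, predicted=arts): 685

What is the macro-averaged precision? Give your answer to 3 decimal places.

0.803

Per-class precision (TP/(TP+FP)):
  business: TP=359, FP=115+29=144 → 359/503 = 0.7137
  health: TP=294, FP=33+20=53 → 294/347 = 0.8473
  arts: TP=685, FP=25+99=124 → 685/809 = 0.8467
Macro-precision = mean = (0.7137 + 0.8473 + 0.8467) / 3 = 0.803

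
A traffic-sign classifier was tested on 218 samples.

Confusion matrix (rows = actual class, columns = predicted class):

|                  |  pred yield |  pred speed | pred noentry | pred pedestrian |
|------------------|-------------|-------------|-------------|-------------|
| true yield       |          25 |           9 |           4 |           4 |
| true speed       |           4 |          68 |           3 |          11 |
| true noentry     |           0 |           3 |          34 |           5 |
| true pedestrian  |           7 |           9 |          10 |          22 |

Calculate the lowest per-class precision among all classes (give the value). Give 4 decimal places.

0.5238

Per-class precision (TP/(TP+FP)):
  yield: TP=25, FP=4+0+7=11 → 25/36 = 0.69444
  speed: TP=68, FP=9+3+9=21 → 68/89 = 0.76404
  noentry: TP=34, FP=4+3+10=17 → 34/51 = 0.66667
  pedestrian: TP=22, FP=4+11+5=20 → 22/42 = 0.52381
Lowest is class 'pedestrian' with precision = 0.5238.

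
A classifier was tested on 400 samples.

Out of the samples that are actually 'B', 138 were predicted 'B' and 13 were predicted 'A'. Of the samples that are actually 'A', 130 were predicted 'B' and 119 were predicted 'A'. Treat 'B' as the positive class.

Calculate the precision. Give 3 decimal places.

0.515

Precision = TP/(TP+FP) = 138/(138+130) = 138/268 = 0.515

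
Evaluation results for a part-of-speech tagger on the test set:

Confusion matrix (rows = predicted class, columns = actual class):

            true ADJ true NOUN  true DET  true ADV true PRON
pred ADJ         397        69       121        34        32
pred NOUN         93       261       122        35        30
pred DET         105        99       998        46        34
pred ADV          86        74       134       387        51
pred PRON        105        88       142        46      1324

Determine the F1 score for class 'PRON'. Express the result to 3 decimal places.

0.834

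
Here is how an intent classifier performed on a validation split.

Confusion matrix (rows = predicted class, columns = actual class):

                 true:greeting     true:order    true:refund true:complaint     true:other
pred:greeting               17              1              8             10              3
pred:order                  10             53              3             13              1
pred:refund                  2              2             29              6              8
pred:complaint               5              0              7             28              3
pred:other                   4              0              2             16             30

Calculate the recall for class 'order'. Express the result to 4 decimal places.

0.9464

Treat 'order' as positive and all other classes as negative.
recall = TP/(TP+FN).
order: TP=53, FN=1+2+0+0=3 → 53/56 = 0.94643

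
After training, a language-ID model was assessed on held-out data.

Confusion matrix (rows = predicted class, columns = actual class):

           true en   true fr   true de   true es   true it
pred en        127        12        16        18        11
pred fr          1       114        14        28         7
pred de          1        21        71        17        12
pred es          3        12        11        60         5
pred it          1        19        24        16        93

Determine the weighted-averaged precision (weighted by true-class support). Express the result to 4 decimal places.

0.6500

Per-class precision (TP/(TP+FP)):
  en: TP=127, FP=12+16+18+11=57 → 127/184 = 0.69022
  fr: TP=114, FP=1+14+28+7=50 → 114/164 = 0.69512
  de: TP=71, FP=1+21+17+12=51 → 71/122 = 0.58197
  es: TP=60, FP=3+12+11+5=31 → 60/91 = 0.65934
  it: TP=93, FP=1+19+24+16=60 → 93/153 = 0.60784
Weighted-precision = Σ (supportᵢ/N)·precisionᵢ with N=714: (133/714)·0.69022 + (178/714)·0.69512 + (136/714)·0.58197 + (139/714)·0.65934 + (128/714)·0.60784 = 0.6500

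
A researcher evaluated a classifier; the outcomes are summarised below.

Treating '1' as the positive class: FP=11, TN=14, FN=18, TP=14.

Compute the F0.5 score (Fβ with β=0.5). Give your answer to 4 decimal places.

Fβ = (1+β²)·TP / ((1+β²)·TP + β²·FN + FP), with β²=1/4
= 1.25·14 / (1.25·14 + 0.25·18 + 11) = 0.5303

0.5303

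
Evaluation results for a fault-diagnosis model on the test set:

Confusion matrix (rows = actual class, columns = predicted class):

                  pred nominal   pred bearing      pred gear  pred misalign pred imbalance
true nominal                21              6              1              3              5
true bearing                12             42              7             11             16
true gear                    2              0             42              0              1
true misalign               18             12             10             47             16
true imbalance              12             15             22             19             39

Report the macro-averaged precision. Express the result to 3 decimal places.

0.498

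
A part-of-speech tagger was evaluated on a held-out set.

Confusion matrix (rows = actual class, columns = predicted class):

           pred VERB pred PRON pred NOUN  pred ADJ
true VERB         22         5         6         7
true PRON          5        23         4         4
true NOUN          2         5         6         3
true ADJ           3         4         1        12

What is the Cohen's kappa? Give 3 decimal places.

0.400

Observed agreement pₒ = trace/N = 63/112 = 0.5625
Expected agreement pₑ = Σ (rowᵢ·colᵢ)/N² = (40·32 + 36·37 + 16·17 + 20·26)/112² = 0.2714
κ = (pₒ − pₑ)/(1 − pₑ) = (0.5625 − 0.2714)/(1 − 0.2714) = 0.400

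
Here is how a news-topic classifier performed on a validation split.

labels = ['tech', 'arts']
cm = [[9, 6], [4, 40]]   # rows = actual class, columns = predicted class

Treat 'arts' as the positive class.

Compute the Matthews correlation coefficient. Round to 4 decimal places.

MCC = (TP·TN − FP·FN) / √((TP+FP)(TP+FN)(TN+FP)(TN+FN))
Numerator = 40·9 − 6·4 = 336
Denominator = √(46·44·15·13) = √394680 = 628.2356
MCC = 336 / 628.2356 = 0.5348

0.5348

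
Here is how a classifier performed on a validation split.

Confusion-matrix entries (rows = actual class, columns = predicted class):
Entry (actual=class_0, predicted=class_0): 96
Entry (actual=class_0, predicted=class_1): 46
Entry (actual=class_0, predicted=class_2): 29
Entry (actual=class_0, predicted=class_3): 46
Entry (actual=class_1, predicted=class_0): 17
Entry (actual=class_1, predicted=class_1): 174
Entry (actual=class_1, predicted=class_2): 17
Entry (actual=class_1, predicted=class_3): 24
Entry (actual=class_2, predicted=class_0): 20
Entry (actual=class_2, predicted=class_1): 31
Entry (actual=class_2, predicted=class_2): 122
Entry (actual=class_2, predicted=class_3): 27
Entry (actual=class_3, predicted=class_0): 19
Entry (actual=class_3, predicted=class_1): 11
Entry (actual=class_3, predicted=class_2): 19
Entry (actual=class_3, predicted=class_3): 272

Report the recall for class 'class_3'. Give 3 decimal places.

One-vs-rest for 'class_3': TP = diagonal; FP = other classes predicted 'class_3'; FN = 'class_3' predicted as other.
recall = TP/(TP+FN).
class_3: TP=272, FN=19+11+19=49 → 272/321 = 0.8474

0.847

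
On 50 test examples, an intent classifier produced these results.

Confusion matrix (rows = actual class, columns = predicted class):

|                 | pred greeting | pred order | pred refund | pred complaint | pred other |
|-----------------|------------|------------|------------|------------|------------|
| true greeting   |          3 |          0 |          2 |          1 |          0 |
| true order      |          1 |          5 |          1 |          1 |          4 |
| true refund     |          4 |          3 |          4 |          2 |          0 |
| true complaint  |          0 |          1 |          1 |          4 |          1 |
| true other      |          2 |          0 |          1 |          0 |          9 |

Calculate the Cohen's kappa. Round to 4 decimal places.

Observed agreement pₒ = trace/N = 25/50 = 0.50000
Expected agreement pₑ = Σ (rowᵢ·colᵢ)/N² = (6·10 + 12·9 + 13·9 + 7·8 + 12·14)/50² = 0.20360
κ = (pₒ − pₑ)/(1 − pₑ) = (0.50000 − 0.20360)/(1 − 0.20360) = 0.3722

0.3722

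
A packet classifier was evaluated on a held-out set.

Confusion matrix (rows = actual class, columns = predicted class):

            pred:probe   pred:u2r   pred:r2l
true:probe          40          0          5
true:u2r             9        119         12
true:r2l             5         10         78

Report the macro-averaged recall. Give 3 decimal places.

0.859

Per-class recall (TP/(TP+FN)):
  probe: TP=40, FN=0+5=5 → 40/45 = 0.8889
  u2r: TP=119, FN=9+12=21 → 119/140 = 0.8500
  r2l: TP=78, FN=5+10=15 → 78/93 = 0.8387
Macro-recall = mean = (0.8889 + 0.8500 + 0.8387) / 3 = 0.859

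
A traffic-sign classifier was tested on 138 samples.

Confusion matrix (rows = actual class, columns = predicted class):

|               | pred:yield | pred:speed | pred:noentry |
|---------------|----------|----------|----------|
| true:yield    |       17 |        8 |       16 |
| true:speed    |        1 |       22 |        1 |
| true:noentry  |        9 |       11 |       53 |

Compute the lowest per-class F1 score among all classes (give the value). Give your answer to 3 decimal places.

Per-class F1 score (2·TP/(2·TP+FP+FN)):
  yield: TP=17, FP=1+9=10, FN=8+16=24 → 34/68 = 0.5000
  speed: TP=22, FP=8+11=19, FN=1+1=2 → 44/65 = 0.6769
  noentry: TP=53, FP=16+1=17, FN=9+11=20 → 106/143 = 0.7413
Lowest is class 'yield' with F1 score = 0.500.

0.500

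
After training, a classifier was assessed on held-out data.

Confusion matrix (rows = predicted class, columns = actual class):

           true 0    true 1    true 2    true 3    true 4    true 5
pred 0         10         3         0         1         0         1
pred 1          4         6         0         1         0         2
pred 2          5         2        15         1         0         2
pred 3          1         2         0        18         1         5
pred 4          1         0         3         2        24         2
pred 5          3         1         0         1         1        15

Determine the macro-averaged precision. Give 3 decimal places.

0.643

Per-class precision (TP/(TP+FP)):
  0: TP=10, FP=3+0+1+0+1=5 → 10/15 = 0.6667
  1: TP=6, FP=4+0+1+0+2=7 → 6/13 = 0.4615
  2: TP=15, FP=5+2+1+0+2=10 → 15/25 = 0.6000
  3: TP=18, FP=1+2+0+1+5=9 → 18/27 = 0.6667
  4: TP=24, FP=1+0+3+2+2=8 → 24/32 = 0.7500
  5: TP=15, FP=3+1+0+1+1=6 → 15/21 = 0.7143
Macro-precision = mean = (0.6667 + 0.4615 + 0.6000 + 0.6667 + 0.7500 + 0.7143) / 6 = 0.643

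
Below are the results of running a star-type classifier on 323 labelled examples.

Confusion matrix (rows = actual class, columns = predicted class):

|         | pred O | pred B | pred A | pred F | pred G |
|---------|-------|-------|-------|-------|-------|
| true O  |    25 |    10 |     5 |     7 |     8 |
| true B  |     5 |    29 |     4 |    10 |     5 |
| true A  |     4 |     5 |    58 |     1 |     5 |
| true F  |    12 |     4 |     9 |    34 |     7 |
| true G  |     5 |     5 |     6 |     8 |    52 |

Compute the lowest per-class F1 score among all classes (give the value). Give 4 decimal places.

0.4717

Per-class F1 score (2·TP/(2·TP+FP+FN)):
  O: TP=25, FP=5+4+12+5=26, FN=10+5+7+8=30 → 50/106 = 0.47170
  B: TP=29, FP=10+5+4+5=24, FN=5+4+10+5=24 → 58/106 = 0.54717
  A: TP=58, FP=5+4+9+6=24, FN=4+5+1+5=15 → 116/155 = 0.74839
  F: TP=34, FP=7+10+1+8=26, FN=12+4+9+7=32 → 68/126 = 0.53968
  G: TP=52, FP=8+5+5+7=25, FN=5+5+6+8=24 → 104/153 = 0.67974
Lowest is class 'O' with F1 score = 0.4717.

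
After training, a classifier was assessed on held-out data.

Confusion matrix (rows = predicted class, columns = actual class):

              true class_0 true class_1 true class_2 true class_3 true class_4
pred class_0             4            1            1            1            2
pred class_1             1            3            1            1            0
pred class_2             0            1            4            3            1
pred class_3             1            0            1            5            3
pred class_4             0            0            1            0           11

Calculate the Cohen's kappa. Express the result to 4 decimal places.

0.4722

Observed agreement pₒ = trace/N = 27/46 = 0.58696
Expected agreement pₑ = Σ (rowᵢ·colᵢ)/N² = (6·9 + 5·6 + 8·9 + 10·10 + 17·12)/46² = 0.21739
κ = (pₒ − pₑ)/(1 − pₑ) = (0.58696 − 0.21739)/(1 − 0.21739) = 0.4722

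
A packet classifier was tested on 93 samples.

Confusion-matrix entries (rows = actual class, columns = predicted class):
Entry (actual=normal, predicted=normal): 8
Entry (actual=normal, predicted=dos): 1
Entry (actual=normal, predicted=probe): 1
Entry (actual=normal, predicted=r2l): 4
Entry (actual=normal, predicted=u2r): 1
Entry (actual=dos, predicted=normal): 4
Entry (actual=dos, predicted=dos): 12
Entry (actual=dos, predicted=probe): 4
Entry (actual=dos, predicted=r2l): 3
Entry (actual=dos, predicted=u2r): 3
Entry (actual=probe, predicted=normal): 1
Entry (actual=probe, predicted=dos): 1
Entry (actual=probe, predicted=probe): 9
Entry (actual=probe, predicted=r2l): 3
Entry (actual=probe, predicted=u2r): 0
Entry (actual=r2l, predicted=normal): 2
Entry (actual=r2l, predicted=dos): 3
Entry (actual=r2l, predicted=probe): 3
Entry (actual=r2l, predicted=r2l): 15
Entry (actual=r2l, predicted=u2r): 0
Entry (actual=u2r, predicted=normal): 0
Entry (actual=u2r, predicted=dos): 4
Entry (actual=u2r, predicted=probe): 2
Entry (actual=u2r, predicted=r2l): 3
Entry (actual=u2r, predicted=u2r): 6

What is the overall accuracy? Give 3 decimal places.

Accuracy = trace / total = (8+12+9+15+6=50) / 93 = 50/93 = 0.538

0.538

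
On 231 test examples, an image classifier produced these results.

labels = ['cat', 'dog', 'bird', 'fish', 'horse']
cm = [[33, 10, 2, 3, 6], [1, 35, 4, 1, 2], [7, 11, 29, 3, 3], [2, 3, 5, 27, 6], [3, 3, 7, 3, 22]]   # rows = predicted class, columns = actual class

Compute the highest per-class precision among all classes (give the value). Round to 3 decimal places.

Per-class precision (TP/(TP+FP)):
  cat: TP=33, FP=10+2+3+6=21 → 33/54 = 0.6111
  dog: TP=35, FP=1+4+1+2=8 → 35/43 = 0.8140
  bird: TP=29, FP=7+11+3+3=24 → 29/53 = 0.5472
  fish: TP=27, FP=2+3+5+6=16 → 27/43 = 0.6279
  horse: TP=22, FP=3+3+7+3=16 → 22/38 = 0.5789
Highest is class 'dog' with precision = 0.814.

0.814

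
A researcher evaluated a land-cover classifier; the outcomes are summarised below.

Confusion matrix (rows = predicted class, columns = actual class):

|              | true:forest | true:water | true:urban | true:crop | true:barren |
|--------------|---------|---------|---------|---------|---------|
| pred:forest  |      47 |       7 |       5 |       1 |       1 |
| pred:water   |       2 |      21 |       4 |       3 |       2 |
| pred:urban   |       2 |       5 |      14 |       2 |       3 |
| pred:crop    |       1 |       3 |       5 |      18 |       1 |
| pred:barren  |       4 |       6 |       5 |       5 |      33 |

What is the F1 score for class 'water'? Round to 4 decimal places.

One-vs-rest for 'water': TP = diagonal; FP = other classes predicted 'water'; FN = 'water' predicted as other.
F1 score = 2·TP/(2·TP+FP+FN).
water: TP=21, FP=2+4+3+2=11, FN=7+5+3+6=21 → 42/74 = 0.56757

0.5676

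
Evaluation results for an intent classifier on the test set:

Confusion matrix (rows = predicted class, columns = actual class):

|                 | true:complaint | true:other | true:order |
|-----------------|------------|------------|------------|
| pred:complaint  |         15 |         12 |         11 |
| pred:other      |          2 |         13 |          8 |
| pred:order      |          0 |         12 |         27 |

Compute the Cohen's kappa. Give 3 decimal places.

0.329

Observed agreement pₒ = trace/N = 55/100 = 0.5500
Expected agreement pₑ = Σ (rowᵢ·colᵢ)/N² = (17·38 + 37·23 + 46·39)/100² = 0.3291
κ = (pₒ − pₑ)/(1 − pₑ) = (0.5500 − 0.3291)/(1 − 0.3291) = 0.329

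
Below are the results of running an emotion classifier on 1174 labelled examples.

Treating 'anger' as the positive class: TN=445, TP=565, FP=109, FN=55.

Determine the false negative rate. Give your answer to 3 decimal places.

0.089

FNR = FN/(FN+TP) = 55/(55+565) = 0.089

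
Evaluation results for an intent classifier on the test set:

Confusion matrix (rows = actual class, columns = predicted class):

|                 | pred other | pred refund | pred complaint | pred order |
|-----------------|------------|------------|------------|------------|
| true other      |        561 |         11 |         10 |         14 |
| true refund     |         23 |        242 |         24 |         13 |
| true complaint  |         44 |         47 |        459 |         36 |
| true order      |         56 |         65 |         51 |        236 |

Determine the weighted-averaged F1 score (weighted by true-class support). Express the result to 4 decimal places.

Per-class F1 score (2·TP/(2·TP+FP+FN)):
  other: TP=561, FP=23+44+56=123, FN=11+10+14=35 → 1122/1280 = 0.87656
  refund: TP=242, FP=11+47+65=123, FN=23+24+13=60 → 484/667 = 0.72564
  complaint: TP=459, FP=10+24+51=85, FN=44+47+36=127 → 918/1130 = 0.81239
  order: TP=236, FP=14+13+36=63, FN=56+65+51=172 → 472/707 = 0.66761
Weighted-F1 score = Σ (supportᵢ/N)·F1 scoreᵢ with N=1892: (596/1892)·0.87656 + (302/1892)·0.72564 + (586/1892)·0.81239 + (408/1892)·0.66761 = 0.7875

0.7875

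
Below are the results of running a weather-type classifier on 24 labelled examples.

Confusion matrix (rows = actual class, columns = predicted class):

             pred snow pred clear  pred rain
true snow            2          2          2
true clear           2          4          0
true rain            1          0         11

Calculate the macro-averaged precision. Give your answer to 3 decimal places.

Per-class precision (TP/(TP+FP)):
  snow: TP=2, FP=2+1=3 → 2/5 = 0.4000
  clear: TP=4, FP=2+0=2 → 4/6 = 0.6667
  rain: TP=11, FP=2+0=2 → 11/13 = 0.8462
Macro-precision = mean = (0.4000 + 0.6667 + 0.8462) / 3 = 0.638

0.638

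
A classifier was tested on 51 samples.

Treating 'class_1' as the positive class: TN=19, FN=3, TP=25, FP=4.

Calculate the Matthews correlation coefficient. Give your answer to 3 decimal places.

0.722

MCC = (TP·TN − FP·FN) / √((TP+FP)(TP+FN)(TN+FP)(TN+FN))
Numerator = 25·19 − 4·3 = 463
Denominator = √(29·28·23·22) = √410872 = 640.9930
MCC = 463 / 640.9930 = 0.722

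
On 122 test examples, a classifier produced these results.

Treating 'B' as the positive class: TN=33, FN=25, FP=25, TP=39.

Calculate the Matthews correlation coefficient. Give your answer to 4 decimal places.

MCC = (TP·TN − FP·FN) / √((TP+FP)(TP+FN)(TN+FP)(TN+FN))
Numerator = 39·33 − 25·25 = 662
Denominator = √(64·64·58·58) = √13778944 = 3712.0000
MCC = 662 / 3712.0000 = 0.1783

0.1783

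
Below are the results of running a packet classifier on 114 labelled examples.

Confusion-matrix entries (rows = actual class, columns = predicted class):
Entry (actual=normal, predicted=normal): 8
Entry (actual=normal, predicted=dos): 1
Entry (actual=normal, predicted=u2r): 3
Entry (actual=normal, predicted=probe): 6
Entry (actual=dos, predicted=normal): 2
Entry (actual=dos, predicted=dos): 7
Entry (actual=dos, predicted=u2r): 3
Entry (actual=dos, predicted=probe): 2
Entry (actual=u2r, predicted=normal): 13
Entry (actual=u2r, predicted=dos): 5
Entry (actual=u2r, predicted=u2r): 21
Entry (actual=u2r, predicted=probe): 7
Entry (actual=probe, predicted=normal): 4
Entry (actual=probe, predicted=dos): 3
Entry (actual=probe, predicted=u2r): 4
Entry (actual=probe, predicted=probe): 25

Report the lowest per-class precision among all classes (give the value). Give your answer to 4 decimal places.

0.2963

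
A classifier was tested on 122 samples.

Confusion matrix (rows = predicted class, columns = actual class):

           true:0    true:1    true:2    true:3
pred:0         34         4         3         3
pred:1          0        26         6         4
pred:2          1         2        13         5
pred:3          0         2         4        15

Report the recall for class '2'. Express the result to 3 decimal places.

One-vs-rest for '2': TP = diagonal; FP = other classes predicted '2'; FN = '2' predicted as other.
recall = TP/(TP+FN).
2: TP=13, FN=3+6+4=13 → 13/26 = 0.5000

0.500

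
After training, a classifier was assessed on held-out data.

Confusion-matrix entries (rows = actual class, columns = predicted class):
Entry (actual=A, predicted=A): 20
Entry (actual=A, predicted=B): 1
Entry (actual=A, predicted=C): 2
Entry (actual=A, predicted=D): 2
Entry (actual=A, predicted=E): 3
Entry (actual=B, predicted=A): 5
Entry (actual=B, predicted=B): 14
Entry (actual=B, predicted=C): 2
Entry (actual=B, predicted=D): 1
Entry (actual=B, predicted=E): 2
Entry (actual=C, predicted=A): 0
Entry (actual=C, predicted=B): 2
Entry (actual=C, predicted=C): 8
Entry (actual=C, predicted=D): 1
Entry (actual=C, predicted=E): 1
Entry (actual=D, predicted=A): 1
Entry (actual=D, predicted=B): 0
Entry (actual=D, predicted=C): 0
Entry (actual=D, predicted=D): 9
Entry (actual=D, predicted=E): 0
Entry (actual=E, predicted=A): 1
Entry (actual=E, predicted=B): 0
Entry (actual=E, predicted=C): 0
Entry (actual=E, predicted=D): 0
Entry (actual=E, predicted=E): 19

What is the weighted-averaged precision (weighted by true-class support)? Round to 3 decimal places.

0.751

Per-class precision (TP/(TP+FP)):
  A: TP=20, FP=5+0+1+1=7 → 20/27 = 0.7407
  B: TP=14, FP=1+2+0+0=3 → 14/17 = 0.8235
  C: TP=8, FP=2+2+0+0=4 → 8/12 = 0.6667
  D: TP=9, FP=2+1+1+0=4 → 9/13 = 0.6923
  E: TP=19, FP=3+2+1+0=6 → 19/25 = 0.7600
Weighted-precision = Σ (supportᵢ/N)·precisionᵢ with N=94: (28/94)·0.7407 + (24/94)·0.8235 + (12/94)·0.6667 + (10/94)·0.6923 + (20/94)·0.7600 = 0.751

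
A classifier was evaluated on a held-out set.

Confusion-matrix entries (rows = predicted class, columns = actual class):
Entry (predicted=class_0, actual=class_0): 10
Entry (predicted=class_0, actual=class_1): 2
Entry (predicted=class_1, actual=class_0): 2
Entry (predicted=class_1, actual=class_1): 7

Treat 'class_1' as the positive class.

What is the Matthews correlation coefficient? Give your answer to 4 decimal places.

0.6111

MCC = (TP·TN − FP·FN) / √((TP+FP)(TP+FN)(TN+FP)(TN+FN))
Numerator = 7·10 − 2·2 = 66
Denominator = √(9·9·12·12) = √11664 = 108.0000
MCC = 66 / 108.0000 = 0.6111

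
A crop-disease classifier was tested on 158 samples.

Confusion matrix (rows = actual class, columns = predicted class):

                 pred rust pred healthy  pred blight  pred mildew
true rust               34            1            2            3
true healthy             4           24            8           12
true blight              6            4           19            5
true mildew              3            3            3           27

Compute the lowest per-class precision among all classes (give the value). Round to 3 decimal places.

0.574

Per-class precision (TP/(TP+FP)):
  rust: TP=34, FP=4+6+3=13 → 34/47 = 0.7234
  healthy: TP=24, FP=1+4+3=8 → 24/32 = 0.7500
  blight: TP=19, FP=2+8+3=13 → 19/32 = 0.5938
  mildew: TP=27, FP=3+12+5=20 → 27/47 = 0.5745
Lowest is class 'mildew' with precision = 0.574.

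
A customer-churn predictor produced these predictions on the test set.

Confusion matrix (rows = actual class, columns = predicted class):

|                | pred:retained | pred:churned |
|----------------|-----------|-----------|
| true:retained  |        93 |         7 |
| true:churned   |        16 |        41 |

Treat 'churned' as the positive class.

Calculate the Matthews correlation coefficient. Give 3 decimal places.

0.678

MCC = (TP·TN − FP·FN) / √((TP+FP)(TP+FN)(TN+FP)(TN+FN))
Numerator = 41·93 − 7·16 = 3701
Denominator = √(48·57·100·109) = √29822400 = 5460.9889
MCC = 3701 / 5460.9889 = 0.678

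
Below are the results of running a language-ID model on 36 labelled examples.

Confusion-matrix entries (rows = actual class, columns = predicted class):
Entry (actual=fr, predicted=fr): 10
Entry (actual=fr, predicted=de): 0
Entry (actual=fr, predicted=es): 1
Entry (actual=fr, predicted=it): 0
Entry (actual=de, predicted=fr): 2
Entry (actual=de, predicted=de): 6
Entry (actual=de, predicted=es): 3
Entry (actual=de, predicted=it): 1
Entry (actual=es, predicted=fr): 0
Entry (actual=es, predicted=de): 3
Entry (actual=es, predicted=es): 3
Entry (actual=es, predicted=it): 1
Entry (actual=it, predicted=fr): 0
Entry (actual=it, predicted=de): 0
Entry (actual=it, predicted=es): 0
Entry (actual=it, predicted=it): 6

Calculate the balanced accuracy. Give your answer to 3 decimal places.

0.709

Balanced accuracy = mean of per-class recall.
  fr: recall = 10/11 = 0.9091
  de: recall = 6/12 = 0.5000
  es: recall = 3/7 = 0.4286
  it: recall = 6/6 = 1.0000
Mean = (0.9091 + 0.5000 + 0.4286 + 1.0000) / 4 = 0.709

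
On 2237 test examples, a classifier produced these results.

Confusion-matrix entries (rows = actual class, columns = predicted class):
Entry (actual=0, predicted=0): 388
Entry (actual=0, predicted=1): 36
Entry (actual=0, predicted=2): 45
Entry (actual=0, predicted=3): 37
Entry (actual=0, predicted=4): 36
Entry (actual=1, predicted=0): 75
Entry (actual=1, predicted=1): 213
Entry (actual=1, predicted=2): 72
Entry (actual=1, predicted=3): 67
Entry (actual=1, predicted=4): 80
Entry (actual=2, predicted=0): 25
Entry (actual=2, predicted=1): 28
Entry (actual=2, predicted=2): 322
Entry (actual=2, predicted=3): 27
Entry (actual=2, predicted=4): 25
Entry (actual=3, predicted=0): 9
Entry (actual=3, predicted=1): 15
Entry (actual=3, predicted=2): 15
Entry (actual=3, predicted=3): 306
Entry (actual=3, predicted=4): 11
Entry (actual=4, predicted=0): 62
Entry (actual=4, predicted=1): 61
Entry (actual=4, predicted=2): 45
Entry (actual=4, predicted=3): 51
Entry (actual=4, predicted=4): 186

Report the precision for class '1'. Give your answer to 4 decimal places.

0.6034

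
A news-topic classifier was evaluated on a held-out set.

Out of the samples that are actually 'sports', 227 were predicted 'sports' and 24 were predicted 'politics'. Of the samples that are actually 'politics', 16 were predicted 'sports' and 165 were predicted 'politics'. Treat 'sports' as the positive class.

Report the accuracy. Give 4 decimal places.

Accuracy = (TP+TN)/N = (227+165)/432 = 0.9074

0.9074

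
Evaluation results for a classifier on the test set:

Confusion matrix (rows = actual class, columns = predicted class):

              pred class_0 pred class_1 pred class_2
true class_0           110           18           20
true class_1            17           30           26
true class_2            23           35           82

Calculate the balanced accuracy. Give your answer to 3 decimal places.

Balanced accuracy = mean of per-class recall.
  class_0: recall = 110/148 = 0.7432
  class_1: recall = 30/73 = 0.4110
  class_2: recall = 82/140 = 0.5857
Mean = (0.7432 + 0.4110 + 0.5857) / 3 = 0.580

0.580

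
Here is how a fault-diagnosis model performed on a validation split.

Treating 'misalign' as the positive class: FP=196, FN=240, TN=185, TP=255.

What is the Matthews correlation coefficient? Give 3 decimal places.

0.001

MCC = (TP·TN − FP·FN) / √((TP+FP)(TP+FN)(TN+FP)(TN+FN))
Numerator = 255·185 − 196·240 = 135
Denominator = √(451·495·381·425) = √36148946625 = 190128.7633
MCC = 135 / 190128.7633 = 0.001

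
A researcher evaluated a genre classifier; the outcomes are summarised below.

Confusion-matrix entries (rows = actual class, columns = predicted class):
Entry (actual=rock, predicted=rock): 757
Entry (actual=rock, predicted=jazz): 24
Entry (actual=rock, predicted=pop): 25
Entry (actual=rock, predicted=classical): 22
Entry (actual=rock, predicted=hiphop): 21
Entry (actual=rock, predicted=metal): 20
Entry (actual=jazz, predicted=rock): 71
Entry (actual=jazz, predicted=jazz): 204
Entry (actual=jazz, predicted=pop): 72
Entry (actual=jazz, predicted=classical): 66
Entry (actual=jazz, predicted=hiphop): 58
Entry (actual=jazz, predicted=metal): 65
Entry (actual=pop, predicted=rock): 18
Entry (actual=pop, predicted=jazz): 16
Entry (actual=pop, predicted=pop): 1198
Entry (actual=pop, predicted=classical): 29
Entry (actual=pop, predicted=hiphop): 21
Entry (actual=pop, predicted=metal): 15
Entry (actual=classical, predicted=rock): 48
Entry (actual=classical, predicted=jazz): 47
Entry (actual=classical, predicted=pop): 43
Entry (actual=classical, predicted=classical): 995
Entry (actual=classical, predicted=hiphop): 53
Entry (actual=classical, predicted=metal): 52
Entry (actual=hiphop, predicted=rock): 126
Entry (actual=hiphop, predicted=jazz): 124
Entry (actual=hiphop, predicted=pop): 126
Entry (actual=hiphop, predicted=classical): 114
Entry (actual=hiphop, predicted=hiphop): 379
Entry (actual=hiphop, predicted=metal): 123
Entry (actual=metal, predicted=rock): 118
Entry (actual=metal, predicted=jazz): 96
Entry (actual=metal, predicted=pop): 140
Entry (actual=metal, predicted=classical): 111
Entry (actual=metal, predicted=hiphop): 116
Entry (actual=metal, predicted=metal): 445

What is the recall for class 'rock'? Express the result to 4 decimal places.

Take TP from the diagonal, FP from the rest of the 'rock' prediction marginal, FN from the rest of the 'rock' actual marginal.
recall = TP/(TP+FN).
rock: TP=757, FN=24+25+22+21+20=112 → 757/869 = 0.87112

0.8711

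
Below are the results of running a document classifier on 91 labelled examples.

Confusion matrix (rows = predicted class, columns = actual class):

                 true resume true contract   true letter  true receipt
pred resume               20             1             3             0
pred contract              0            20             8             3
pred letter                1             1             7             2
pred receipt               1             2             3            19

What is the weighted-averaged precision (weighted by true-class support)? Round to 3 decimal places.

Per-class precision (TP/(TP+FP)):
  resume: TP=20, FP=1+3+0=4 → 20/24 = 0.8333
  contract: TP=20, FP=0+8+3=11 → 20/31 = 0.6452
  letter: TP=7, FP=1+1+2=4 → 7/11 = 0.6364
  receipt: TP=19, FP=1+2+3=6 → 19/25 = 0.7600
Weighted-precision = Σ (supportᵢ/N)·precisionᵢ with N=91: (22/91)·0.8333 + (24/91)·0.6452 + (21/91)·0.6364 + (24/91)·0.7600 = 0.719

0.719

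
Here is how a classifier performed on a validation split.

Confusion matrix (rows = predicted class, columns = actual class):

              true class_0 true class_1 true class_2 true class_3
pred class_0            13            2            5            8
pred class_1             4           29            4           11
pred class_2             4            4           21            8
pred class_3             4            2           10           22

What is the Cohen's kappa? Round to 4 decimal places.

Observed agreement pₒ = trace/N = 85/151 = 0.56291
Expected agreement pₑ = Σ (rowᵢ·colᵢ)/N² = (25·28 + 37·48 + 40·37 + 49·38)/151² = 0.25516
κ = (pₒ − pₑ)/(1 − pₑ) = (0.56291 − 0.25516)/(1 − 0.25516) = 0.4132

0.4132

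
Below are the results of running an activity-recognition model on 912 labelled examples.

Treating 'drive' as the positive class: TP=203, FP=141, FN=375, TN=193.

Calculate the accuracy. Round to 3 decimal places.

0.434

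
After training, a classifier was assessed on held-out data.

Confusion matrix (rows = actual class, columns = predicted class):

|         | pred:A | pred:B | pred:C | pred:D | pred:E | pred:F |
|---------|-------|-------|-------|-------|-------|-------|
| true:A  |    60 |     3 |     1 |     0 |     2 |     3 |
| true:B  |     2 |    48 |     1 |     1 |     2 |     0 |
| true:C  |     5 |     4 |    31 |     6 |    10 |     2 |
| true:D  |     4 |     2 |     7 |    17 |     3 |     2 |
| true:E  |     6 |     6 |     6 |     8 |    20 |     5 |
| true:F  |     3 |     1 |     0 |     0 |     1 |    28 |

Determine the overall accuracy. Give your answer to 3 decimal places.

Accuracy = trace / total = (60+48+31+17+20+28=204) / 300 = 204/300 = 0.680

0.680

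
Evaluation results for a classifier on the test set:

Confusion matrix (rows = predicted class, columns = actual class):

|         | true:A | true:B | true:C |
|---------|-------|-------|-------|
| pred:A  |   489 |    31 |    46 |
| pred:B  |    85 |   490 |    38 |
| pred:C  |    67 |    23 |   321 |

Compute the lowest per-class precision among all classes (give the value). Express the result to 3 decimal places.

Per-class precision (TP/(TP+FP)):
  A: TP=489, FP=31+46=77 → 489/566 = 0.8640
  B: TP=490, FP=85+38=123 → 490/613 = 0.7993
  C: TP=321, FP=67+23=90 → 321/411 = 0.7810
Lowest is class 'C' with precision = 0.781.

0.781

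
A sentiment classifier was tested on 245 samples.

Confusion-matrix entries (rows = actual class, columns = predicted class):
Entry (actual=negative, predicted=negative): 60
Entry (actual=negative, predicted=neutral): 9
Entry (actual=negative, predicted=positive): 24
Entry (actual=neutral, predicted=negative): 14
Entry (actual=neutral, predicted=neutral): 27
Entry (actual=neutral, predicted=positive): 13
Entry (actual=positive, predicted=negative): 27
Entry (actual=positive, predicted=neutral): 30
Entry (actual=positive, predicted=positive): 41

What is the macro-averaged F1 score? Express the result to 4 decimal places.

Per-class F1 score (2·TP/(2·TP+FP+FN)):
  negative: TP=60, FP=14+27=41, FN=9+24=33 → 120/194 = 0.61856
  neutral: TP=27, FP=9+30=39, FN=14+13=27 → 54/120 = 0.45000
  positive: TP=41, FP=24+13=37, FN=27+30=57 → 82/176 = 0.46591
Macro-F1 score = mean = (0.61856 + 0.45000 + 0.46591) / 3 = 0.5115

0.5115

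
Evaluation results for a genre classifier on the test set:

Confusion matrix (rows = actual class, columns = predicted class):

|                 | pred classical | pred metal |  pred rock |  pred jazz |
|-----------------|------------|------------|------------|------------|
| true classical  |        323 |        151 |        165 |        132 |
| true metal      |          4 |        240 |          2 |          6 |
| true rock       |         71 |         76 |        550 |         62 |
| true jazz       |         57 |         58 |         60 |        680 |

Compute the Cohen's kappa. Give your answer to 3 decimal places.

0.566

Observed agreement pₒ = trace/N = 1793/2637 = 0.6799
Expected agreement pₑ = Σ (rowᵢ·colᵢ)/N² = (771·455 + 252·525 + 759·777 + 855·880)/2637² = 0.2625
κ = (pₒ − pₑ)/(1 − pₑ) = (0.6799 − 0.2625)/(1 − 0.2625) = 0.566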